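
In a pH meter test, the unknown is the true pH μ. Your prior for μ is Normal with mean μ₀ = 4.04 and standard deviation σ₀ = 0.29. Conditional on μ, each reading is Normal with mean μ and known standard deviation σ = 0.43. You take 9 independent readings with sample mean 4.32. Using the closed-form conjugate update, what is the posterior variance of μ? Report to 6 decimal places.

For Normal data with known variance σ², a Normal(μ₀, σ₀²) prior on μ is conjugate. Posterior precision = 1/σ₀² + n/σ²; posterior mean is the precision-weighted average of μ₀ and x̄.
σ₀² = 0.29² = 0.0841, σ² = 0.43² = 0.1849; σ² + n·σ₀² = 0.1849 + 9·0.0841 = 0.9418.
Posterior precision = 1/σ₀² + n/σ² = 1/0.0841 + 9/0.1849 = (σ² + n·σ₀²)/(σ₀²σ²) = 0.9418/(0.0841·0.1849); posterior variance σₙ² = σ₀²σ²/(σ² + n·σ₀²) = 0.0841·0.1849/0.9418 = 0.016511.

0.016511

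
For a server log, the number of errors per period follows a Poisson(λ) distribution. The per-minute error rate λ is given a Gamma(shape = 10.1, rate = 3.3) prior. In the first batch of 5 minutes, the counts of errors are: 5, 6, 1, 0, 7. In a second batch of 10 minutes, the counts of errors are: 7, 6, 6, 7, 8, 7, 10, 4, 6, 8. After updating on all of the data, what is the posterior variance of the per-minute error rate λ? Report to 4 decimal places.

0.2929

With a Gamma(shape α, rate β) prior, the Poisson likelihood is conjugate: the posterior is Gamma(α + ΣXᵢ, β + n).
Batch 1: sum of counts S = 19 over n = 5 minutes.
After batch 1: Gamma(α+S, β+n) = Gamma(10.1+19, 3.3+5) = Gamma(29.1, 8.3).
Batch 2: sum of counts S = 69 over n = 10 minutes.
After batch 2: Gamma(α+S, β+n) = Gamma(29.1+69, 8.3+10) = Gamma(98.1, 18.3).
Var = α/β² = 98.1/18.3² = 0.2929.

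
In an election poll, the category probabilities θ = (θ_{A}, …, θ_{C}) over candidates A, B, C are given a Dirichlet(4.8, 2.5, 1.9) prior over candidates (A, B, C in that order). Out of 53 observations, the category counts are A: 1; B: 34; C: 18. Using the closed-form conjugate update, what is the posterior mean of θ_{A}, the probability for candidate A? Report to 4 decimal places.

0.0932

The Dirichlet prior is conjugate to the Multinomial likelihood: each posterior αⱼ = prior αⱼ + observed count nⱼ.
Posterior concentration: (5.8, 36.5, 19.9), total = 62.2.
E[θ_{A}|data] = α_{A}/Σα = 5.8/62.2 = 0.0932.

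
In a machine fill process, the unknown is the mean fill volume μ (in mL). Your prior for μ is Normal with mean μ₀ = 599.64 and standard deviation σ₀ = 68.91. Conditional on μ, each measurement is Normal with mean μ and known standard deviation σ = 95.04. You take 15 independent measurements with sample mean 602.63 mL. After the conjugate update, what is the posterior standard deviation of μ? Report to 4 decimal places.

For Normal data with known variance σ², a Normal(μ₀, σ₀²) prior on μ is conjugate. Posterior precision = 1/σ₀² + n/σ²; posterior mean is the precision-weighted average of μ₀ and x̄.
σ₀² = 68.91² = 4748.5881, σ² = 95.04² = 9032.6016; σ² + n·σ₀² = 9032.6016 + 15·4748.5881 = 80261.4231.
Posterior precision = 1/σ₀² + n/σ² = 1/4748.5881 + 15/9032.6016 = (σ² + n·σ₀²)/(σ₀²σ²) = 80261.4231/(4748.5881·9032.6016); posterior variance σₙ² = σ₀²σ²/(σ² + n·σ₀²) = 4748.5881·9032.6016/80261.4231 = 534.404983.
Posterior SD = √σₙ² = √(4748.5881·9032.6016/80261.4231) = 23.1172.

23.1172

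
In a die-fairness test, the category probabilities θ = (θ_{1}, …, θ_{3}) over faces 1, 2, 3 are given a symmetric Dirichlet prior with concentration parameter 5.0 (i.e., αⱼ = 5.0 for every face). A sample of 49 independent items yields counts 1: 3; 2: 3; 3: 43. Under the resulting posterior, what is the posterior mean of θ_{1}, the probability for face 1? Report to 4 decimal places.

The Dirichlet prior is conjugate to the Multinomial likelihood: each posterior αⱼ = prior αⱼ + observed count nⱼ.
Posterior concentration: (8.0, 8.0, 48.0), total = 64.0.
E[θ_{1}|data] = α_{1}/Σα = 8.0/64.0 = 0.1250.

0.1250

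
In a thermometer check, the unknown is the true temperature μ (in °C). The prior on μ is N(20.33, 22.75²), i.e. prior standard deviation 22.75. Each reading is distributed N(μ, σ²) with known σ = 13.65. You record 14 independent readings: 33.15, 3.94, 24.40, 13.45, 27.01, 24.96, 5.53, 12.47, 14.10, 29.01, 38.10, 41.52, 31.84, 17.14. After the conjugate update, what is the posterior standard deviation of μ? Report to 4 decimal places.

For Normal data with known variance σ², a Normal(μ₀, σ₀²) prior on μ is conjugate. Posterior precision = 1/σ₀² + n/σ²; posterior mean is the precision-weighted average of μ₀ and x̄.
σ₀² = 22.75² = 517.5625, σ² = 13.65² = 186.3225; σ² + n·σ₀² = 186.3225 + 14·517.5625 = 7432.1975.
Posterior precision = 1/σ₀² + n/σ² = 1/517.5625 + 14/186.3225 = (σ² + n·σ₀²)/(σ₀²σ²) = 7432.1975/(517.5625·186.3225); posterior variance σₙ² = σ₀²σ²/(σ² + n·σ₀²) = 517.5625·186.3225/7432.1975 = 12.975104.
Posterior SD = √σₙ² = √(517.5625·186.3225/7432.1975) = 3.6021.

3.6021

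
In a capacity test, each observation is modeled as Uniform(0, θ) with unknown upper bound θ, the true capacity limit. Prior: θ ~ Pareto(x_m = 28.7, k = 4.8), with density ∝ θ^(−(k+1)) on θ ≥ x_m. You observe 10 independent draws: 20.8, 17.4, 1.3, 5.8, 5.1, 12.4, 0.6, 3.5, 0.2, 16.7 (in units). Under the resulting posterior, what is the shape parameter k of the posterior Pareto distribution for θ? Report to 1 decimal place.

14.8

A Pareto(scale x_m, shape k) prior on the upper bound θ of Uniform(0, θ) is conjugate: posterior is Pareto(max(x_m, max xᵢ), k + n).
Sample maximum = 20.8; prior scale x_m = 28.7 → posterior scale = max = 28.7.
Posterior shape = 4.8 + 10 = 14.8.
Posterior shape k = 14.8.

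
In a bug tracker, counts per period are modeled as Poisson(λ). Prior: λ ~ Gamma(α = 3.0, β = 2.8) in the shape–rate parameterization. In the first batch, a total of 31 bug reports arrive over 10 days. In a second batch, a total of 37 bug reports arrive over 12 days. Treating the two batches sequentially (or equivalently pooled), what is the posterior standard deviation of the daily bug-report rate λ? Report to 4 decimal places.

With a Gamma(shape α, rate β) prior, the Poisson likelihood is conjugate: the posterior is Gamma(α + ΣXᵢ, β + n).
After batch 1: Gamma(α+S, β+n) = Gamma(3.0+31, 2.8+10) = Gamma(34.0, 12.8).
After batch 2: Gamma(α+S, β+n) = Gamma(34.0+37, 12.8+12) = Gamma(71.0, 24.8).
SD = √α/β = √71.0/24.8 = 0.3398.

0.3398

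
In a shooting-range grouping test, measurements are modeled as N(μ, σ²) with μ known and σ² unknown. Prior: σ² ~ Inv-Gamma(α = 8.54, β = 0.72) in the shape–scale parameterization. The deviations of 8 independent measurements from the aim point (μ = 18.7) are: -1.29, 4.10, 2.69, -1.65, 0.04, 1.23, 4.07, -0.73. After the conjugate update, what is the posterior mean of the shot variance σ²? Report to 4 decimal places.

2.1007

With known mean μ and an Inverse-Gamma(α, β) prior on σ², the Normal likelihood is conjugate: posterior is Inv-Gamma(α + n/2, β + Σ(xᵢ−μ)²/2).
Σ(xᵢ−μ)² = (-1.29)² + (4.10)² + (2.69)² + (-1.65)² + (0.04)² + (1.23)² + (4.07)² + (-0.73)² = 47.0450.
Posterior: Inv-Gamma(8.54 + 8/2, 0.72 + 47.0450/2) = Inv-Gamma(12.54, 24.24250).
E[σ²|data] = β/(α−1) = 24.24250/11.54 = 2.1007.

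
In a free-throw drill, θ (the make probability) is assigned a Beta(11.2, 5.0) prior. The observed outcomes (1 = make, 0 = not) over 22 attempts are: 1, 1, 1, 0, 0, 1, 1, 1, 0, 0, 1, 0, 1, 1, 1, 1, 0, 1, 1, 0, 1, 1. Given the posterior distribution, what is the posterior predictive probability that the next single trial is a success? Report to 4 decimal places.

The Beta prior is conjugate to a Binomial/Bernoulli likelihood; the update adds successes to α and failures to β.
Posterior: Beta(α+k, β+n−k) = Beta(11.2+15, 5.0+7) = Beta(26.2, 12.0).
For a single future Bernoulli trial, P(success | data) = α/(α+β) = 0.6859.

0.6859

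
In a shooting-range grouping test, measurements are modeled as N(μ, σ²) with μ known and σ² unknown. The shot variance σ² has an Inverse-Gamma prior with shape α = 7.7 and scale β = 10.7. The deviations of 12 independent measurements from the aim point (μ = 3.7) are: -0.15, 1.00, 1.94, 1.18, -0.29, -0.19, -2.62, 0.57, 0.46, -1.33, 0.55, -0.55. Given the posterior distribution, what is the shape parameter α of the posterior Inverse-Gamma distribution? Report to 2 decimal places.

13.70

With known mean μ and an Inverse-Gamma(α, β) prior on σ², the Normal likelihood is conjugate: posterior is Inv-Gamma(α + n/2, β + Σ(xᵢ−μ)²/2).
Σ(xᵢ−μ)² = (-0.15)² + (1.00)² + (1.94)² + (1.18)² + (-0.29)² + (-0.19)² + (-2.62)² + (0.57)² + (0.46)² + (-1.33)² + (0.55)² + (-0.55)² = 16.0735.
Posterior: Inv-Gamma(7.7 + 12/2, 10.7 + 16.0735/2) = Inv-Gamma(13.70, 18.73675).
Posterior α = 13.70.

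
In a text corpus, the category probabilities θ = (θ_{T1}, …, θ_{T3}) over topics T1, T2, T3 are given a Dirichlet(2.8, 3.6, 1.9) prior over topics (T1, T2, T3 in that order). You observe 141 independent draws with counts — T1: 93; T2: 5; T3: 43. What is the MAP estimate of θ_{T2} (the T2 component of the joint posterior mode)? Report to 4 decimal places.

0.0519

The Dirichlet prior is conjugate to the Multinomial likelihood: each posterior αⱼ = prior αⱼ + observed count nⱼ.
Posterior concentration: (95.8, 8.6, 44.9), total = 149.3.
Joint mode component: (α_{T2}−1)/(Σα−K) = 7.6/146.3 = 0.0519.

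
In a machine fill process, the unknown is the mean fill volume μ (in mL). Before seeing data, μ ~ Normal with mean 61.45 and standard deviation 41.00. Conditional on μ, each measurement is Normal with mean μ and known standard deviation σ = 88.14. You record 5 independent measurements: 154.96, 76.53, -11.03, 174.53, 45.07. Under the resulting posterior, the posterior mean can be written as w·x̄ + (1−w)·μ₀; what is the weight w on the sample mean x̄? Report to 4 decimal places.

0.5197

For Normal data with known variance σ², a Normal(μ₀, σ₀²) prior on μ is conjugate. Posterior precision = 1/σ₀² + n/σ²; posterior mean is the precision-weighted average of μ₀ and x̄.
σ₀² = 41.00² = 1681, σ² = 88.14² = 7768.6596. Prior precision 1/σ₀² = 1/1681; data precision n/σ² = 5/7768.6596.
w = (n/σ²)/(1/σ₀² + n/σ²) = n·σ₀²/(σ² + n·σ₀²) = 5·1681/(7768.6596 + 5·1681) = 8405/16173.6596 = 0.5197.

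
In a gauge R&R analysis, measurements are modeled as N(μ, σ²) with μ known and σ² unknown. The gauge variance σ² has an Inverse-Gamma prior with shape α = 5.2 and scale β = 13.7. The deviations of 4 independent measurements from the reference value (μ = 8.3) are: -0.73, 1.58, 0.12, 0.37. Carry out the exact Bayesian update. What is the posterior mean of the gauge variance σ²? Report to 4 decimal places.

2.4662

With known mean μ and an Inverse-Gamma(α, β) prior on σ², the Normal likelihood is conjugate: posterior is Inv-Gamma(α + n/2, β + Σ(xᵢ−μ)²/2).
Σ(xᵢ−μ)² = (-0.73)² + (1.58)² + (0.12)² + (0.37)² = 3.1806.
Posterior: Inv-Gamma(5.2 + 4/2, 13.7 + 3.1806/2) = Inv-Gamma(7.20, 15.29030).
E[σ²|data] = β/(α−1) = 15.29030/6.20 = 2.4662.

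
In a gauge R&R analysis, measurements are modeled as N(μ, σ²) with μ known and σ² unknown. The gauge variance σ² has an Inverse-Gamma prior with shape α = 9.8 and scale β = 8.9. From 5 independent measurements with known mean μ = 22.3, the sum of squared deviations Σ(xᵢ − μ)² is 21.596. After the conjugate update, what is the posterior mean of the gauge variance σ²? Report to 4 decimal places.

With known mean μ and an Inverse-Gamma(α, β) prior on σ², the Normal likelihood is conjugate: posterior is Inv-Gamma(α + n/2, β + Σ(xᵢ−μ)²/2).
Posterior: Inv-Gamma(9.8 + 5/2, 8.9 + 21.596/2) = Inv-Gamma(12.30, 19.6980).
E[σ²|data] = β/(α−1) = 19.6980/11.30 = 1.7432.

1.7432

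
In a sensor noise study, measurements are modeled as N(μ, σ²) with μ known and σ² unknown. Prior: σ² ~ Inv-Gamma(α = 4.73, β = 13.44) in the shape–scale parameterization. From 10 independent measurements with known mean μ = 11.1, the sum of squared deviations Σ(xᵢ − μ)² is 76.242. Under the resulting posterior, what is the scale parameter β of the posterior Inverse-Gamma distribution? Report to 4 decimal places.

With known mean μ and an Inverse-Gamma(α, β) prior on σ², the Normal likelihood is conjugate: posterior is Inv-Gamma(α + n/2, β + Σ(xᵢ−μ)²/2).
Posterior: Inv-Gamma(4.73 + 10/2, 13.44 + 76.242/2) = Inv-Gamma(9.73, 51.5610).
Posterior β = 51.5610.

51.5610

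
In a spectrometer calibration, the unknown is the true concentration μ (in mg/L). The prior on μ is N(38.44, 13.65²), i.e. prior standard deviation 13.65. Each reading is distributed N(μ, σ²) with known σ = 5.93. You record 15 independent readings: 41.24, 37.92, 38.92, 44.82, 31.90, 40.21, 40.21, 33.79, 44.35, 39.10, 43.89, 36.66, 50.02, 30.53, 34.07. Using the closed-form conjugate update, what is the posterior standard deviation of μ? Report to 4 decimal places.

1.5216

For Normal data with known variance σ², a Normal(μ₀, σ₀²) prior on μ is conjugate. Posterior precision = 1/σ₀² + n/σ²; posterior mean is the precision-weighted average of μ₀ and x̄.
σ₀² = 13.65² = 186.3225, σ² = 5.93² = 35.1649; σ² + n·σ₀² = 35.1649 + 15·186.3225 = 2830.0024.
Posterior precision = 1/σ₀² + n/σ² = 1/186.3225 + 15/35.1649 = (σ² + n·σ₀²)/(σ₀²σ²) = 2830.0024/(186.3225·35.1649); posterior variance σₙ² = σ₀²σ²/(σ² + n·σ₀²) = 186.3225·35.1649/2830.0024 = 2.315197.
Posterior SD = √σₙ² = √(186.3225·35.1649/2830.0024) = 1.5216.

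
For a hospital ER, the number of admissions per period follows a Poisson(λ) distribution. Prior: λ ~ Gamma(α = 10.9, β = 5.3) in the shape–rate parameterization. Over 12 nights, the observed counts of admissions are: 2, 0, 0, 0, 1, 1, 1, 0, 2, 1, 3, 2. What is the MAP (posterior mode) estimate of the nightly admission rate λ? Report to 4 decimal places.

With a Gamma(shape α, rate β) prior, the Poisson likelihood is conjugate: the posterior is Gamma(α + ΣXᵢ, β + n).
Sum of counts S = 13 over n = 12 nights.
Posterior: Gamma(α+S, β+n) = Gamma(10.9+13, 5.3+12) = Gamma(23.9, 17.3).
Mode of Gamma(α,β) for α≥1 is (α−1)/β = 22.9/17.3 = 1.3237.

1.3237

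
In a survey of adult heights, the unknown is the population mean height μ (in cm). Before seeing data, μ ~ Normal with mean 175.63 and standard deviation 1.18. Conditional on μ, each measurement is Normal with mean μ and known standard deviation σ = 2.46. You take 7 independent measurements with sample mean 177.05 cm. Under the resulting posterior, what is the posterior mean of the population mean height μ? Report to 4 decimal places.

For Normal data with known variance σ², a Normal(μ₀, σ₀²) prior on μ is conjugate. Posterior precision = 1/σ₀² + n/σ²; posterior mean is the precision-weighted average of μ₀ and x̄.
n·x̄ = 7·177.05 = 1239.35.
σ₀² = 1.18² = 1.3924, σ² = 2.46² = 6.0516; σ² + n·σ₀² = 6.0516 + 7·1.3924 = 15.7984.
Posterior mean = (μ₀/σ₀² + n·x̄/σ²)/(1/σ₀² + n/σ²) = (σ²·μ₀ + σ₀²·n·x̄)/(σ² + n·σ₀²) = (6.0516·175.63 + 1.3924·1239.35)/15.7984 = 2788.513448/15.7984 = 176.5061.

176.5061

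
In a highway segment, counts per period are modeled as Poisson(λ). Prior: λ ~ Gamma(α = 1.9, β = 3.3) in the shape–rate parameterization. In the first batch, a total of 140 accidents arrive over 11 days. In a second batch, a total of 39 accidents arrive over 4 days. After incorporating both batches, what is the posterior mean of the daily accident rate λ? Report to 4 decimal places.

9.8852

With a Gamma(shape α, rate β) prior, the Poisson likelihood is conjugate: the posterior is Gamma(α + ΣXᵢ, β + n).
After batch 1: Gamma(α+S, β+n) = Gamma(1.9+140, 3.3+11) = Gamma(141.9, 14.3).
After batch 2: Gamma(α+S, β+n) = Gamma(141.9+39, 14.3+4) = Gamma(180.9, 18.3).
Posterior mean = α/β = 180.9/18.3 = 9.8852.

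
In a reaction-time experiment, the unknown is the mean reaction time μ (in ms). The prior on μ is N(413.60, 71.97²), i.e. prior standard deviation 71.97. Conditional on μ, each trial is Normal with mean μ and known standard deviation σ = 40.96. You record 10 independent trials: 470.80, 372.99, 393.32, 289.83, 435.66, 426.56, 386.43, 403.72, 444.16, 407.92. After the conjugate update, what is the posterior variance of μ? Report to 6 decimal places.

162.508440

For Normal data with known variance σ², a Normal(μ₀, σ₀²) prior on μ is conjugate. Posterior precision = 1/σ₀² + n/σ²; posterior mean is the precision-weighted average of μ₀ and x̄.
σ₀² = 71.97² = 5179.6809, σ² = 40.96² = 1677.7216; σ² + n·σ₀² = 1677.7216 + 10·5179.6809 = 53474.5306.
Posterior precision = 1/σ₀² + n/σ² = 1/5179.6809 + 10/1677.7216 = (σ² + n·σ₀²)/(σ₀²σ²) = 53474.5306/(5179.6809·1677.7216); posterior variance σₙ² = σ₀²σ²/(σ² + n·σ₀²) = 5179.6809·1677.7216/53474.5306 = 162.508440.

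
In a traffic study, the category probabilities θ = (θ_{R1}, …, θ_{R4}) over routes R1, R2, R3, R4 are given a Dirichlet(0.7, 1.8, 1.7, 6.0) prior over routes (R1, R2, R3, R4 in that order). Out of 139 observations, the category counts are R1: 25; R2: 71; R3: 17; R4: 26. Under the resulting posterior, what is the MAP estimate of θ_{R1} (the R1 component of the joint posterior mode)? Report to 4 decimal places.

The Dirichlet prior is conjugate to the Multinomial likelihood: each posterior αⱼ = prior αⱼ + observed count nⱼ.
Posterior concentration: (25.7, 72.8, 18.7, 32.0), total = 149.2.
Joint mode component: (α_{R1}−1)/(Σα−K) = 24.7/145.2 = 0.1701.

0.1701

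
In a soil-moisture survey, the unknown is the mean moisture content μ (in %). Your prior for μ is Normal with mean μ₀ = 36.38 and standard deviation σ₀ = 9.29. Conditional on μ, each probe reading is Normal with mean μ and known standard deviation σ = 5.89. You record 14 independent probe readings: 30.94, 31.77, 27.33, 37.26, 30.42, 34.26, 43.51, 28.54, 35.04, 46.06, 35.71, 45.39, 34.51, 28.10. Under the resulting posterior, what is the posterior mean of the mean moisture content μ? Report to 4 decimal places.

For Normal data with known variance σ², a Normal(μ₀, σ₀²) prior on μ is conjugate. Posterior precision = 1/σ₀² + n/σ²; posterior mean is the precision-weighted average of μ₀ and x̄.
Σxᵢ = 30.94 + 31.77 + 27.33 + 37.26 + 30.42 + 34.26 + 43.51 + 28.54 + 35.04 + 46.06 + 35.71 + 45.39 + 34.51 + 28.10 = 488.84, so n·x̄ = 488.84.
σ₀² = 9.29² = 86.3041, σ² = 5.89² = 34.6921; σ² + n·σ₀² = 34.6921 + 14·86.3041 = 1242.9495.
Posterior mean = (μ₀/σ₀² + n·x̄/σ²)/(1/σ₀² + n/σ²) = (σ²·μ₀ + σ₀²·n·x̄)/(σ² + n·σ₀²) = (34.6921·36.38 + 86.3041·488.84)/1242.9495 = 43450.994842/1242.9495 = 34.9580.

34.9580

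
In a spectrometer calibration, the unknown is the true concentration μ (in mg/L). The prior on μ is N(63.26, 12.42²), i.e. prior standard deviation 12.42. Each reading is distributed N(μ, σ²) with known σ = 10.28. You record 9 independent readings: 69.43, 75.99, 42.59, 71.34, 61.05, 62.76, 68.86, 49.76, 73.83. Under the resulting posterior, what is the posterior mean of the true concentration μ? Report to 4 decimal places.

63.9074

For Normal data with known variance σ², a Normal(μ₀, σ₀²) prior on μ is conjugate. Posterior precision = 1/σ₀² + n/σ²; posterior mean is the precision-weighted average of μ₀ and x̄.
Σxᵢ = 69.43 + 75.99 + 42.59 + 71.34 + 61.05 + 62.76 + 68.86 + 49.76 + 73.83 = 575.61, so n·x̄ = 575.61.
σ₀² = 12.42² = 154.2564, σ² = 10.28² = 105.6784; σ² + n·σ₀² = 105.6784 + 9·154.2564 = 1493.986.
Posterior mean = (μ₀/σ₀² + n·x̄/σ²)/(1/σ₀² + n/σ²) = (σ²·μ₀ + σ₀²·n·x̄)/(σ² + n·σ₀²) = (105.6784·63.26 + 154.2564·575.61)/1493.986 = 95476.741988/1493.986 = 63.9074.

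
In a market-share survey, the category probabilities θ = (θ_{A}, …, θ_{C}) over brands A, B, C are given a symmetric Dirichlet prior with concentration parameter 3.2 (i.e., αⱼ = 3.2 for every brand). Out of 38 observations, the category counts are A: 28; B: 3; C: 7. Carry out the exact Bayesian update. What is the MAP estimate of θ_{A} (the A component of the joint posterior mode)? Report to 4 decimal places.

The Dirichlet prior is conjugate to the Multinomial likelihood: each posterior αⱼ = prior αⱼ + observed count nⱼ.
Posterior concentration: (31.2, 6.2, 10.2), total = 47.6.
Joint mode component: (α_{A}−1)/(Σα−K) = 30.2/44.6 = 0.6771.

0.6771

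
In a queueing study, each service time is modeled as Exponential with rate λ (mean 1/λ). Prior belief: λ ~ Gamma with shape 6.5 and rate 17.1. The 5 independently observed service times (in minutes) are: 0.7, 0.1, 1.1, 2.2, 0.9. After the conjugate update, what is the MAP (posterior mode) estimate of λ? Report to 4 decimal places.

0.4751

With a Gamma(shape α, rate β) prior on the exponential rate λ, the posterior after n observations with total T = Σxᵢ is Gamma(α+n, β+T).
Sum of observations T = 5.0 minutes; n = 5.
Posterior: Gamma(6.5+5, 17.1+5.0) = Gamma(11.5, 22.1).
Mode = (α−1)/β = 0.4751.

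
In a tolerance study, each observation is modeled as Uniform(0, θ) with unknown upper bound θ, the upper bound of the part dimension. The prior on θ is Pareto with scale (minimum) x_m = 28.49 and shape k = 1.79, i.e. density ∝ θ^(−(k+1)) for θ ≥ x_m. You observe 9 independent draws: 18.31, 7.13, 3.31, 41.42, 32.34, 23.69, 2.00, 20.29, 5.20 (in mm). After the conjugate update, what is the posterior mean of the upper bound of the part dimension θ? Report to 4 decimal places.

A Pareto(scale x_m, shape k) prior on the upper bound θ of Uniform(0, θ) is conjugate: posterior is Pareto(max(x_m, max xᵢ), k + n).
Sample maximum = 41.42; prior scale x_m = 28.49 → posterior scale = max = 41.42.
Posterior shape = 1.79 + 9 = 10.79.
E[θ|data] = k·x_m/(k−1) = 10.79·41.42/9.79 = 45.6508.

45.6508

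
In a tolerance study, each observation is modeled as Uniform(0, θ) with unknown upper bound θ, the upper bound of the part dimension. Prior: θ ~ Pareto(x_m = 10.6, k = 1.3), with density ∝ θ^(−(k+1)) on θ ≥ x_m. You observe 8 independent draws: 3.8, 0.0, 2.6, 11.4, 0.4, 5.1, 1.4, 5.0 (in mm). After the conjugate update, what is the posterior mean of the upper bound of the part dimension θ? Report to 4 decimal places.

12.7735

A Pareto(scale x_m, shape k) prior on the upper bound θ of Uniform(0, θ) is conjugate: posterior is Pareto(max(x_m, max xᵢ), k + n).
Sample maximum = 11.4; prior scale x_m = 10.6 → posterior scale = max = 11.4.
Posterior shape = 1.3 + 8 = 9.3.
E[θ|data] = k·x_m/(k−1) = 9.3·11.4/8.3 = 12.7735.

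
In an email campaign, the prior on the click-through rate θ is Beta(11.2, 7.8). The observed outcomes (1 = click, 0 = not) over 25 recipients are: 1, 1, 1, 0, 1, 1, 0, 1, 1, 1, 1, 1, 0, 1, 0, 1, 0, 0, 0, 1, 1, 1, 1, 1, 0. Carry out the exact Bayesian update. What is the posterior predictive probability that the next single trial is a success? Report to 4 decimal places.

0.6409

The Beta prior is conjugate to a Binomial/Bernoulli likelihood; the update adds successes to α and failures to β.
Posterior: Beta(α+k, β+n−k) = Beta(11.2+17, 7.8+8) = Beta(28.2, 15.8).
For a single future Bernoulli trial, P(success | data) = α/(α+β) = 0.6409.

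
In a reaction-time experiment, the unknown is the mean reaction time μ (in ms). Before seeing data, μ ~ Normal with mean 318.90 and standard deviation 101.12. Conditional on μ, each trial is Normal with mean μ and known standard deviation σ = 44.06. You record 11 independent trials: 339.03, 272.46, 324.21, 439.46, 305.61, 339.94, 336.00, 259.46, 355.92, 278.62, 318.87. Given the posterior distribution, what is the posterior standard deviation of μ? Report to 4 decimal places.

13.1714

For Normal data with known variance σ², a Normal(μ₀, σ₀²) prior on μ is conjugate. Posterior precision = 1/σ₀² + n/σ²; posterior mean is the precision-weighted average of μ₀ and x̄.
σ₀² = 101.12² = 10225.2544, σ² = 44.06² = 1941.2836; σ² + n·σ₀² = 1941.2836 + 11·10225.2544 = 114419.082.
Posterior precision = 1/σ₀² + n/σ² = 1/10225.2544 + 11/1941.2836 = (σ² + n·σ₀²)/(σ₀²σ²) = 114419.082/(10225.2544·1941.2836); posterior variance σₙ² = σ₀²σ²/(σ² + n·σ₀²) = 10225.2544·1941.2836/114419.082 = 173.486086.
Posterior SD = √σₙ² = √(10225.2544·1941.2836/114419.082) = 13.1714.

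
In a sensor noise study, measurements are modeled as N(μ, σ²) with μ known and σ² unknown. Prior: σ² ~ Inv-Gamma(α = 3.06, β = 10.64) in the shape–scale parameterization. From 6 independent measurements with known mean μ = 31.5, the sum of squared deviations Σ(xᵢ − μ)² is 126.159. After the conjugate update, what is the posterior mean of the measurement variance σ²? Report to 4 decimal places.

With known mean μ and an Inverse-Gamma(α, β) prior on σ², the Normal likelihood is conjugate: posterior is Inv-Gamma(α + n/2, β + Σ(xᵢ−μ)²/2).
Posterior: Inv-Gamma(3.06 + 6/2, 10.64 + 126.159/2) = Inv-Gamma(6.06, 73.7195).
E[σ²|data] = β/(α−1) = 73.7195/5.06 = 14.5691.

14.5691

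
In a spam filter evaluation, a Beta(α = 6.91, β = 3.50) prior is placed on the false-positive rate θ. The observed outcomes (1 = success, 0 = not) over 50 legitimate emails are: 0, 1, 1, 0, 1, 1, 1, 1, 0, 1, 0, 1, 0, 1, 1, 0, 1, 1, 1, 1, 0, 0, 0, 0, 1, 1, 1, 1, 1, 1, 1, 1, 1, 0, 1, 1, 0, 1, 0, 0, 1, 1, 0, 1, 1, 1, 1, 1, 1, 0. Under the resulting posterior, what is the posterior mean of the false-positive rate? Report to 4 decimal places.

0.6772

The Beta prior is conjugate to a Binomial/Bernoulli likelihood; the update adds successes to α and failures to β.
Posterior: Beta(α+k, β+n−k) = Beta(6.91+34, 3.50+16) = Beta(40.91, 19.50).
Posterior mean = α/(α+β) = 40.91/60.41 = 0.6772.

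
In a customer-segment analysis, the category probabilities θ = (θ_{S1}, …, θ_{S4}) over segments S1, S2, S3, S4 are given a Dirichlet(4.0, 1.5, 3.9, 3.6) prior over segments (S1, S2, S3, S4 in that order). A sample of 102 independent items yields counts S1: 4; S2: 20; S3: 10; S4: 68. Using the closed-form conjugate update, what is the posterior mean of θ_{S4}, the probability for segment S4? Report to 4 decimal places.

The Dirichlet prior is conjugate to the Multinomial likelihood: each posterior αⱼ = prior αⱼ + observed count nⱼ.
Posterior concentration: (8.0, 21.5, 13.9, 71.6), total = 115.0.
E[θ_{S4}|data] = α_{S4}/Σα = 71.6/115.0 = 0.6226.

0.6226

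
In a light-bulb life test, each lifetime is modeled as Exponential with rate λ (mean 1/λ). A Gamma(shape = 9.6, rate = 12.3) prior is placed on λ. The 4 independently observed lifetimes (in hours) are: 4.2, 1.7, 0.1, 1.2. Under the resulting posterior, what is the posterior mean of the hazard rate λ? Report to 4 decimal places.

0.6974

With a Gamma(shape α, rate β) prior on the exponential rate λ, the posterior after n observations with total T = Σxᵢ is Gamma(α+n, β+T).
Sum of observations T = 7.2 hours; n = 4.
Posterior: Gamma(9.6+4, 12.3+7.2) = Gamma(13.6, 19.5).
Posterior mean of λ = α/β = 13.6/19.5 = 0.6974.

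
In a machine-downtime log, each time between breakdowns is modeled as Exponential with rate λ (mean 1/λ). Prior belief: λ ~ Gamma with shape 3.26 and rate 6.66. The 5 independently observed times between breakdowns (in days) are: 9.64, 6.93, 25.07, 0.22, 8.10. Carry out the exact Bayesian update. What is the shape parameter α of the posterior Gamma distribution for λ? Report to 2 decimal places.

With a Gamma(shape α, rate β) prior on the exponential rate λ, the posterior after n observations with total T = Σxᵢ is Gamma(α+n, β+T).
Sum of observations T = 49.96 days; n = 5.
Posterior: Gamma(3.26+5, 6.66+49.96) = Gamma(8.26, 56.62).
Posterior α = 8.26.

8.26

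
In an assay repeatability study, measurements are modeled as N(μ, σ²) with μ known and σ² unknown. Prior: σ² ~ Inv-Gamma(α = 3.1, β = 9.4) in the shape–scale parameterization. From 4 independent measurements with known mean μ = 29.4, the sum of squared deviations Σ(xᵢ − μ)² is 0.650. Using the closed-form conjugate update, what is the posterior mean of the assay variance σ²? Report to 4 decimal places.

With known mean μ and an Inverse-Gamma(α, β) prior on σ², the Normal likelihood is conjugate: posterior is Inv-Gamma(α + n/2, β + Σ(xᵢ−μ)²/2).
Posterior: Inv-Gamma(3.1 + 4/2, 9.4 + 0.650/2) = Inv-Gamma(5.10, 9.7250).
E[σ²|data] = β/(α−1) = 9.7250/4.10 = 2.3720.

2.3720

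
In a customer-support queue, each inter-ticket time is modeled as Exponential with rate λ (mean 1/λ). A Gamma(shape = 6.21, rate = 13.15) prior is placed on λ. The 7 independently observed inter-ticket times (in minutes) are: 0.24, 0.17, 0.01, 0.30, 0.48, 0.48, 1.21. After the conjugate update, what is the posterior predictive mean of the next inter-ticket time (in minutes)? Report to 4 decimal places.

With a Gamma(shape α, rate β) prior on the exponential rate λ, the posterior after n observations with total T = Σxᵢ is Gamma(α+n, β+T).
Sum of observations T = 2.89 minutes; n = 7.
Posterior: Gamma(6.21+7, 13.15+2.89) = Gamma(13.21, 16.04).
The predictive distribution for the next observation is Lomax; its mean is β/(α−1) = 16.04/12.21 = 1.3137.

1.3137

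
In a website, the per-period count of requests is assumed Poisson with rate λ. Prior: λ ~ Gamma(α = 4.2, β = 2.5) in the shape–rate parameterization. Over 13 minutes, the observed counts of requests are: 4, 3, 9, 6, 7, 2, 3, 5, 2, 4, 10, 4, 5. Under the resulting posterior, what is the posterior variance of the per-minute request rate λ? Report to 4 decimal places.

With a Gamma(shape α, rate β) prior, the Poisson likelihood is conjugate: the posterior is Gamma(α + ΣXᵢ, β + n).
Sum of counts S = 64 over n = 13 minutes.
Posterior: Gamma(α+S, β+n) = Gamma(4.2+64, 2.5+13) = Gamma(68.2, 15.5).
Var = α/β² = 68.2/15.5² = 0.2839.

0.2839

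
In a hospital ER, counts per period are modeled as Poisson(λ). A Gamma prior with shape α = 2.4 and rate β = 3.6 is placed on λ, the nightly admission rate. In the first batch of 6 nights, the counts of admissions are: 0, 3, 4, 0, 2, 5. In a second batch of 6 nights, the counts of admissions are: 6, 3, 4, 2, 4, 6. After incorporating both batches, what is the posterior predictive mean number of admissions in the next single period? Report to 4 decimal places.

With a Gamma(shape α, rate β) prior, the Poisson likelihood is conjugate: the posterior is Gamma(α + ΣXᵢ, β + n).
Batch 1: sum of counts S = 14 over n = 6 nights.
After batch 1: Gamma(α+S, β+n) = Gamma(2.4+14, 3.6+6) = Gamma(16.4, 9.6).
Batch 2: sum of counts S = 25 over n = 6 nights.
After batch 2: Gamma(α+S, β+n) = Gamma(16.4+25, 9.6+6) = Gamma(41.4, 15.6).
The predictive distribution for one future period is NegBinom with mean α/β = 2.6538.

2.6538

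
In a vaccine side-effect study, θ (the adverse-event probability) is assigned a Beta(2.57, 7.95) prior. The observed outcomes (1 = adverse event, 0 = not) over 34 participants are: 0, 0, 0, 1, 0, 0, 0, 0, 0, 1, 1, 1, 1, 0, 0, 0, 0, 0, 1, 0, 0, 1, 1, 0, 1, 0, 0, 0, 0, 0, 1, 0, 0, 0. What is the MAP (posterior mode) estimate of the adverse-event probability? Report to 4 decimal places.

0.2721

The Beta prior is conjugate to a Binomial/Bernoulli likelihood; the update adds successes to α and failures to β.
Posterior: Beta(α+k, β+n−k) = Beta(2.57+10, 7.95+24) = Beta(12.57, 31.95).
Mode of Beta(a,b) for a,b>1 is (a−1)/(a+b−2) = 11.57/42.52 = 0.2721.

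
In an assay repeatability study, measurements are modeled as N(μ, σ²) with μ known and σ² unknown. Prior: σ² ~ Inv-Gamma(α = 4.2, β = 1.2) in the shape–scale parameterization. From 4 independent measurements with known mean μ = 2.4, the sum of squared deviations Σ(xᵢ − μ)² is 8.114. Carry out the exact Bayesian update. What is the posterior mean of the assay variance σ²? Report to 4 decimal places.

With known mean μ and an Inverse-Gamma(α, β) prior on σ², the Normal likelihood is conjugate: posterior is Inv-Gamma(α + n/2, β + Σ(xᵢ−μ)²/2).
Posterior: Inv-Gamma(4.2 + 4/2, 1.2 + 8.114/2) = Inv-Gamma(6.20, 5.2570).
E[σ²|data] = β/(α−1) = 5.2570/5.20 = 1.0110.

1.0110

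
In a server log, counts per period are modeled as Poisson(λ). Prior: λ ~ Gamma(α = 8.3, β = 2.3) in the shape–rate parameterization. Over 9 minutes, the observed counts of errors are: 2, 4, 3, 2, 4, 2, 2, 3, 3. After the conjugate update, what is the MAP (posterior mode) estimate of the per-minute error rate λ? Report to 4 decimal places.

2.8584

With a Gamma(shape α, rate β) prior, the Poisson likelihood is conjugate: the posterior is Gamma(α + ΣXᵢ, β + n).
Sum of counts S = 25 over n = 9 minutes.
Posterior: Gamma(α+S, β+n) = Gamma(8.3+25, 2.3+9) = Gamma(33.3, 11.3).
Mode of Gamma(α,β) for α≥1 is (α−1)/β = 32.3/11.3 = 2.8584.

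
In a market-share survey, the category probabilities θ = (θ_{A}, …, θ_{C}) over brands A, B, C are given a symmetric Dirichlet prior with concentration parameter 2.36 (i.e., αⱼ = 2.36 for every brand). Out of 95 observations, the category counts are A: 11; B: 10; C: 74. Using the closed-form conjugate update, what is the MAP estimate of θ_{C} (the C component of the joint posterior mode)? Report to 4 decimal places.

0.7606

The Dirichlet prior is conjugate to the Multinomial likelihood: each posterior αⱼ = prior αⱼ + observed count nⱼ.
Posterior concentration: (13.36, 12.36, 76.36), total = 102.08.
Joint mode component: (α_{C}−1)/(Σα−K) = 75.36/99.08 = 0.7606.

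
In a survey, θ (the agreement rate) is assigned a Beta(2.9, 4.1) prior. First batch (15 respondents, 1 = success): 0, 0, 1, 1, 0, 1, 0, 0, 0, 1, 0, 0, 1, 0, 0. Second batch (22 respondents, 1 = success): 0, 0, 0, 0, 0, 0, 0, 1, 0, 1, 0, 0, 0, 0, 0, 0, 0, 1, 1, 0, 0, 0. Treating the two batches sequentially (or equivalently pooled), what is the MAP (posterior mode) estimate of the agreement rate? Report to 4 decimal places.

The Beta prior is conjugate to a Binomial/Bernoulli likelihood; the update adds successes to α and failures to β.
After batch 1: Beta(2.9+5, 4.1+10) = Beta(7.9, 14.1).
After batch 2: Beta(7.9+4, 14.1+18) = Beta(11.9, 32.1).
Mode of Beta(a,b) for a,b>1 is (a−1)/(a+b−2) = 10.9/42.0 = 0.2595.

0.2595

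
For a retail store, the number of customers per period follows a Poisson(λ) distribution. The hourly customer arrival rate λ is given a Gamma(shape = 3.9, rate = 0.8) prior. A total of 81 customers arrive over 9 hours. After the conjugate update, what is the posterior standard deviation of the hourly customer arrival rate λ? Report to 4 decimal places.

With a Gamma(shape α, rate β) prior, the Poisson likelihood is conjugate: the posterior is Gamma(α + ΣXᵢ, β + n).
Posterior: Gamma(α+S, β+n) = Gamma(3.9+81, 0.8+9) = Gamma(84.9, 9.8).
SD = √α/β = √84.9/9.8 = 0.9402.

0.9402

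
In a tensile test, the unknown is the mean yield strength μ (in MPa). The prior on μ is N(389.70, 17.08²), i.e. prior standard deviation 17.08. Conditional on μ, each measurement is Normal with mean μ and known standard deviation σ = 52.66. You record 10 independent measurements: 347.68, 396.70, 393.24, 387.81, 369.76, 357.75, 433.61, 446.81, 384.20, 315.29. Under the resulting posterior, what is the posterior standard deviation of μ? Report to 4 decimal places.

For Normal data with known variance σ², a Normal(μ₀, σ₀²) prior on μ is conjugate. Posterior precision = 1/σ₀² + n/σ²; posterior mean is the precision-weighted average of μ₀ and x̄.
σ₀² = 17.08² = 291.7264, σ² = 52.66² = 2773.0756; σ² + n·σ₀² = 2773.0756 + 10·291.7264 = 5690.3396.
Posterior precision = 1/σ₀² + n/σ² = 1/291.7264 + 10/2773.0756 = (σ² + n·σ₀²)/(σ₀²σ²) = 5690.3396/(291.7264·2773.0756); posterior variance σₙ² = σ₀²σ²/(σ² + n·σ₀²) = 291.7264·2773.0756/5690.3396 = 142.167150.
Posterior SD = √σₙ² = √(291.7264·2773.0756/5690.3396) = 11.9234.

11.9234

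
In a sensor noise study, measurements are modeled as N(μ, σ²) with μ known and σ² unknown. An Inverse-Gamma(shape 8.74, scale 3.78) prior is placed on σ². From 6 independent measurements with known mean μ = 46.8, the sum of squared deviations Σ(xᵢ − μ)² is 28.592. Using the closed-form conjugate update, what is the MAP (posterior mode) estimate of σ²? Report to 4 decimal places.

1.4188

With known mean μ and an Inverse-Gamma(α, β) prior on σ², the Normal likelihood is conjugate: posterior is Inv-Gamma(α + n/2, β + Σ(xᵢ−μ)²/2).
Posterior: Inv-Gamma(8.74 + 6/2, 3.78 + 28.592/2) = Inv-Gamma(11.74, 18.0760).
Mode = β/(α+1) = 18.0760/12.74 = 1.4188.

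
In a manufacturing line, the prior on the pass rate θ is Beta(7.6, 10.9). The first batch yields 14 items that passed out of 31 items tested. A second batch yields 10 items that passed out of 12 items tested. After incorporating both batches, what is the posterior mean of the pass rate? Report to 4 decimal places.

The Beta prior is conjugate to a Binomial/Bernoulli likelihood; the update adds successes to α and failures to β.
After batch 1: Beta(7.6+14, 10.9+17) = Beta(21.6, 27.9).
After batch 2: Beta(21.6+10, 27.9+2) = Beta(31.6, 29.9).
Posterior mean = α/(α+β) = 31.6/61.5 = 0.5138.

0.5138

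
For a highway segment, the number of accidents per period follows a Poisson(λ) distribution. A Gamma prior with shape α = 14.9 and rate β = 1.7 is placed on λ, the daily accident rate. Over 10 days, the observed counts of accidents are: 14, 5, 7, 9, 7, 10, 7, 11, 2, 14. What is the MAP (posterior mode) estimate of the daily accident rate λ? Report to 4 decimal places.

With a Gamma(shape α, rate β) prior, the Poisson likelihood is conjugate: the posterior is Gamma(α + ΣXᵢ, β + n).
Sum of counts S = 86 over n = 10 days.
Posterior: Gamma(α+S, β+n) = Gamma(14.9+86, 1.7+10) = Gamma(100.9, 11.7).
Mode of Gamma(α,β) for α≥1 is (α−1)/β = 99.9/11.7 = 8.5385.

8.5385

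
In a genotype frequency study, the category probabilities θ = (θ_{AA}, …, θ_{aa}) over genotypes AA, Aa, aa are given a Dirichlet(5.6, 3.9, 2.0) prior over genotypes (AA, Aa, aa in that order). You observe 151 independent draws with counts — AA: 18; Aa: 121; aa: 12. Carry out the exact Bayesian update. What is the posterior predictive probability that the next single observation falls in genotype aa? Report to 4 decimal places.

The Dirichlet prior is conjugate to the Multinomial likelihood: each posterior αⱼ = prior αⱼ + observed count nⱼ.
Posterior concentration: (23.6, 124.9, 14.0), total = 162.5.
P(next = aa | data) = α_{aa}/Σα = 0.0862.

0.0862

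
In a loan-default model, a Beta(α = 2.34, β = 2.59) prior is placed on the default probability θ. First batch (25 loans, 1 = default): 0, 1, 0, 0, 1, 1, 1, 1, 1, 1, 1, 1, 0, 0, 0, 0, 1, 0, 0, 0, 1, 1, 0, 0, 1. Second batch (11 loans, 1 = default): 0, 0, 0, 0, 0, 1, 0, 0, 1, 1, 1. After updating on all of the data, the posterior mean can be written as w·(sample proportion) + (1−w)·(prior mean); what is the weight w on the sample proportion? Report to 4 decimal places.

0.8796

The Beta prior is conjugate to a Binomial/Bernoulli likelihood; the update adds successes to α and failures to β.
Total number of loans: n = 25 + 11 = 36.
Posterior mean = (α₀+k)/(α₀+β₀+n) = [n/(α₀+β₀+n)]·(k/n) + [(α₀+β₀)/(α₀+β₀+n)]·α₀/(α₀+β₀), so only n and the prior enter the weight.
The weight on the data is w = n/(α₀+β₀+n) = 36/(2.34+2.59+36) = 36/40.93 = 0.8796.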